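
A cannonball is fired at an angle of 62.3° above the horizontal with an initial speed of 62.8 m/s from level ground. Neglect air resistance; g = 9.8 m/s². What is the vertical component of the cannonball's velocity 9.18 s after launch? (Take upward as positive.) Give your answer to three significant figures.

Initial vertical component: v_y0 = 62.8 sin 62.3° = 55.60 m/s.
v_y(t) = v_y0 − g t = 55.60 − 9.8 × 9.18 = -34.4 m/s.

-34.4 m/s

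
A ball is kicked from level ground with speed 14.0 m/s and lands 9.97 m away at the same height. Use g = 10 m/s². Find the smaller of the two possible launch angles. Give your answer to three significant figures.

Level-ground range: R = v₀² sin(2θ)/g ⇒ sin 2θ = R g / v₀² = 9.97×10/14.0² = 0.5087.
2θ = arcsin(0.5087) = 30.58° or 180° − 30.58° = 149.42°.
So θ = 15.3° or θ = 74.7°.

15.3°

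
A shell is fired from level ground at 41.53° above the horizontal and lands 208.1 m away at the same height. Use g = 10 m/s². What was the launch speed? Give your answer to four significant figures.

On level ground, R = v₀² sin(2θ) / g, so v₀ = √(R g / sin 2θ).
sin(2 × 41.53°) = 0.9927.
v₀ = √(208.1 × 10 / 0.9927) = √2096.3 = 45.79 m/s.

45.79 m/s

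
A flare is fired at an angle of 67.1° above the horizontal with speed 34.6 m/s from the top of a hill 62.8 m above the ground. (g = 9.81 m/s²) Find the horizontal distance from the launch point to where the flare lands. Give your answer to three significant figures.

Components: v_x = 34.6 cos 67.1° = 13.46 m/s, v_y = 34.6 sin 67.1° = 31.87 m/s.
Vertical: 0 = 62.8 + 31.87 t − ½(9.81) t² ⇒ 4.905 t² − 31.87 t − 62.8 = 0.
t = [31.87 + √(1016 + 1232)] / 9.810 = 8.082 s.
Horizontal: R = v_x · t = 13.46 × 8.082 = 109 m.

109 m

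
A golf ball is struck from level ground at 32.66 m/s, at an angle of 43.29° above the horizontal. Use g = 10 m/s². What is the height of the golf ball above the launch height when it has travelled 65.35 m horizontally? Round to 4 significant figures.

23.78 m

v_x = 32.66 cos 43.29° = 23.773 m/s, v_y0 = 32.66 sin 43.29° = 22.395 m/s.
Time to reach x = 65.35 m: t = x / v_x = 65.35 / 23.773 = 2.7489 s.
y = v_y0 t − ½ g t² = 22.395×2.7489 − 5.000×2.7489² = 23.78 m.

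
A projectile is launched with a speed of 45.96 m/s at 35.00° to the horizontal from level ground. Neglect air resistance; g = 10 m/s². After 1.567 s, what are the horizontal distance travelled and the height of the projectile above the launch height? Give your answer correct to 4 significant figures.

x = 58.99 m, y = 29.03 m

v_x = 45.96 cos 35.00° = 37.648 m/s; v_y0 = 45.96 sin 35.00° = 26.362 m/s.
x = v_x t = 37.648 × 1.567 = 58.99 m.
y = v_y0 t − ½ g t² = 26.362×1.567 − 5.000×1.567² = 29.03 m.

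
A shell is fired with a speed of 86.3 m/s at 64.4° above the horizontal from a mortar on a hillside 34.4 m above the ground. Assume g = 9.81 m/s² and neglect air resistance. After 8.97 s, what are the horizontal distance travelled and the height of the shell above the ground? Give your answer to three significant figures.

x = 334 m, y = 338 m

v_x = 86.3 cos 64.4° = 37.29 m/s; v_y0 = 86.3 sin 64.4° = 77.83 m/s.
x = v_x t = 37.29 × 8.97 = 334 m.
y = 34.4 + v_y0 t − ½ g t² = 338 m.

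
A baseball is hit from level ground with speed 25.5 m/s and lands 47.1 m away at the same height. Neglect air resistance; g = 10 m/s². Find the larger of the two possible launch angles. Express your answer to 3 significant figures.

66.8°

Level-ground range: R = v₀² sin(2θ)/g ⇒ sin 2θ = R g / v₀² = 47.1×10/25.5² = 0.7243.
2θ = arcsin(0.7243) = 46.41° or 180° − 46.41° = 133.59°.
So θ = 23.2° or θ = 66.8°.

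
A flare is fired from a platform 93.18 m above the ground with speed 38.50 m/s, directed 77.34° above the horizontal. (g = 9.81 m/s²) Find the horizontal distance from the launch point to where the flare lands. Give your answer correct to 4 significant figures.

Components: v_x = 38.50 cos 77.34° = 8.4379 m/s, v_y = 38.50 sin 77.34° = 37.564 m/s.
Vertical: 0 = 93.18 + 37.564 t − ½(9.81) t² ⇒ 4.905 t² − 37.564 t − 93.18 = 0.
t = [37.564 + √(1411.1 + 1828.2)] / 9.810 = 9.6309 s.
Horizontal: R = v_x · t = 8.4379 × 9.6309 = 81.26 m.

81.26 m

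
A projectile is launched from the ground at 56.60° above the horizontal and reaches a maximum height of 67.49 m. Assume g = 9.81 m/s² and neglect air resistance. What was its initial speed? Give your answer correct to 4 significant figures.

43.59 m/s

At maximum height v_y = 0, so (v₀ sin θ)² = 2 g H.
v₀ sin 56.60° = √(2 × 9.81 × 67.49) = 36.389 m/s.
v₀ = 36.389 / sin 56.60° = 36.389 / 0.8348 = 43.59 m/s.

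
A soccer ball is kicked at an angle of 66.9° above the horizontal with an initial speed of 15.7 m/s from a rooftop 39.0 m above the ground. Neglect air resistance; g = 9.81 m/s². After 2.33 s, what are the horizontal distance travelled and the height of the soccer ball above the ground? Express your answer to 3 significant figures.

v_x = 15.7 cos 66.9° = 6.160 m/s; v_y0 = 15.7 sin 66.9° = 14.44 m/s.
x = v_x t = 6.160 × 2.33 = 14.4 m.
y = 39.0 + v_y0 t − ½ g t² = 46.0 m.

x = 14.4 m, y = 46.0 m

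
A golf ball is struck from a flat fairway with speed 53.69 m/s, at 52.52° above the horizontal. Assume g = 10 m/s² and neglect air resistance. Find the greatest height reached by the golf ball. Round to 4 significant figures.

Vertical component of launch velocity: v_y = 53.69 sin 52.52° = 42.607 m/s.
At the highest point the vertical velocity is zero, so v_y² = 2 g h_max.
h_max = (42.607)² / (2 × 10) = 1815.4 / 20.00 = 90.77 m.

90.77 m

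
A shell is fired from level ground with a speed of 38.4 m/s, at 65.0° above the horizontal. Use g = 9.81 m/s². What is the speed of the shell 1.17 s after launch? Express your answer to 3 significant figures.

28.4 m/s

v_x = 38.4 cos 65.0° = 16.23 m/s (constant).
v_y(t) = 38.4 sin 65.0° − g t = 34.80 − 9.81 × 1.17 = 23.32 m/s.
Speed = √(v_x² + v_y²) = √(263.4 + 543.8) = 28.4 m/s.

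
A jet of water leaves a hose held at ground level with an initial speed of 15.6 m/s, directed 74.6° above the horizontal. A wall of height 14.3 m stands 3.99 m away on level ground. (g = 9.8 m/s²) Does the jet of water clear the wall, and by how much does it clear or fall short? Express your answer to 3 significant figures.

No — it falls 4.36 m short of clearing the wall.

v_x = 15.6 cos 74.6° = 4.143 m/s; v_y0 = 15.6 sin 74.6° = 15.04 m/s.
Time to reach the wall: t = 3.99 / 4.143 = 0.9631 s.
Height at that point: y = 15.04×0.9631 − 4.900×0.9631² = 9.940 m.
That is 14.3 − 9.940 = 4.36 m below the top of the wall, so the jet of water does not clear it.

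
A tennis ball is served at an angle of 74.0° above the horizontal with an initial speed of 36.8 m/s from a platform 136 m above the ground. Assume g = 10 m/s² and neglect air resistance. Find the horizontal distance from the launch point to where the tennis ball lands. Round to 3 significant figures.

99.8 m

Components: v_x = 36.8 cos 74.0° = 10.14 m/s, v_y = 36.8 sin 74.0° = 35.37 m/s.
Vertical: 0 = 136 + 35.37 t − ½(10) t² ⇒ 5.000 t² − 35.37 t − 136 = 0.
t = [35.37 + √(1251 + 2720)] / 10.00 = 9.839 s.
Horizontal: R = v_x · t = 10.14 × 9.839 = 99.8 m.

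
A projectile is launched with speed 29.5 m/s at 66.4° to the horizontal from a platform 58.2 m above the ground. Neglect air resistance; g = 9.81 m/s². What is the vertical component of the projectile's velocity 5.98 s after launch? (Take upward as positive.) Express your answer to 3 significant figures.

Initial vertical component: v_y0 = 29.5 sin 66.4° = 27.03 m/s.
v_y(t) = v_y0 − g t = 27.03 − 9.81 × 5.98 = -31.6 m/s.

-31.6 m/s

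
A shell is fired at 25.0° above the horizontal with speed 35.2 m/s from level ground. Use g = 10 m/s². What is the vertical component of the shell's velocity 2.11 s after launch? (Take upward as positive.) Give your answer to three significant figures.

-6.22 m/s

Initial vertical component: v_y0 = 35.2 sin 25.0° = 14.88 m/s.
v_y(t) = v_y0 − g t = 14.88 − 10 × 2.11 = -6.22 m/s.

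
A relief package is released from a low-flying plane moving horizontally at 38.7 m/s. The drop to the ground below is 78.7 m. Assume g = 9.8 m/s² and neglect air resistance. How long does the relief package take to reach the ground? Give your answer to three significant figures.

The horizontal speed doesn't affect the fall. With v_y0 = 0, h = ½ g t².
t = √(2 × 78.7 / 9.8) = √16.06 = 4.01 s.

4.01 s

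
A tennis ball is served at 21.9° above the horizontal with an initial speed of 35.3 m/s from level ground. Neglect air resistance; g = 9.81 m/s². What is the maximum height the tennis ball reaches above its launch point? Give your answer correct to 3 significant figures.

8.84 m

Vertical component of launch velocity: v_y = 35.3 sin 21.9° = 13.17 m/s.
At the highest point the vertical velocity is zero, so v_y² = 2 g h_max.
h_max = (13.17)² / (2 × 9.81) = 173.4 / 19.62 = 8.84 m.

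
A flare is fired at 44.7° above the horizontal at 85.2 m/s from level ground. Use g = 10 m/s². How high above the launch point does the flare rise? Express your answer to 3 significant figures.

Vertical component of launch velocity: v_y = 85.2 sin 44.7° = 59.93 m/s.
At the highest point the vertical velocity is zero, so v_y² = 2 g h_max.
h_max = (59.93)² / (2 × 10) = 3592 / 20.00 = 180 m.

180 m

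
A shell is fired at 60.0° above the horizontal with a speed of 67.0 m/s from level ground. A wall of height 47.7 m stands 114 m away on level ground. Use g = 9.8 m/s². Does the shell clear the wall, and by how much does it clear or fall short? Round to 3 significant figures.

Yes — it clears the wall by 93.0 m.

v_x = 67.0 cos 60.0° = 33.50 m/s; v_y0 = 67.0 sin 60.0° = 58.02 m/s.
Time to reach the wall: t = 114 / 33.50 = 3.403 s.
Height at that point: y = 58.02×3.403 − 4.900×3.403² = 140.7 m.
That is 140.7 − 47.7 = 93.0 m above the top of the wall, so the shell clears it.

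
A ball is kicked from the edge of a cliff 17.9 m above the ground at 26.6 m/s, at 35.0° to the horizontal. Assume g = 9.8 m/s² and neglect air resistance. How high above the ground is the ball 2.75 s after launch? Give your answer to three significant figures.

22.8 m

v_y0 = 26.6 sin 35.0° = 15.26 m/s.
y(t) = 17.9 + v_y0 t − ½ g t² = 17.9 + 15.26×2.75 − ½×9.8×2.75² = 22.8 m.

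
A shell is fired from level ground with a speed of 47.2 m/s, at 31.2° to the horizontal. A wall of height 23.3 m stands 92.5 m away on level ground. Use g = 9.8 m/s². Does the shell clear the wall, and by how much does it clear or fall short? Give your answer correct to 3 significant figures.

Yes — it clears the wall by 7.00 m.

v_x = 47.2 cos 31.2° = 40.37 m/s; v_y0 = 47.2 sin 31.2° = 24.45 m/s.
Time to reach the wall: t = 92.5 / 40.37 = 2.291 s.
Height at that point: y = 24.45×2.291 − 4.900×2.291² = 30.30 m.
That is 30.30 − 23.3 = 7.00 m above the top of the wall, so the shell clears it.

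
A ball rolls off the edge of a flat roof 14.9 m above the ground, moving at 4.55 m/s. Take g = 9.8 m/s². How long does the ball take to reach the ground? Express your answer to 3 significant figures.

The horizontal speed doesn't affect the fall. With v_y0 = 0, h = ½ g t².
t = √(2 × 14.9 / 9.8) = √3.041 = 1.74 s.

1.74 s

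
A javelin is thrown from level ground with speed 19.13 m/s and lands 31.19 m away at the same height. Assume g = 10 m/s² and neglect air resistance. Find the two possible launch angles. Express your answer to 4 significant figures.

Level-ground range: R = v₀² sin(2θ)/g ⇒ sin 2θ = R g / v₀² = 31.19×10/19.13² = 0.8523.
2θ = arcsin(0.8523) = 58.463° or 180° − 58.463° = 121.537°.
So θ = 29.23° or θ = 60.77°.

29.23° and 60.77°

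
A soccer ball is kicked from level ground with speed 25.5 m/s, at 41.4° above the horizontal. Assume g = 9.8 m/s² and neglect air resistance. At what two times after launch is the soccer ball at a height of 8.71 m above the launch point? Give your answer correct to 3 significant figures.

0.633 s and 2.81 s

v_y0 = 25.5 sin 41.4° = 16.86 m/s.
Set y = v_y0 t − ½ g t² = 8.71: 4.900 t² − 16.86 t + 8.71 = 0.
t = [16.86 ± √(284.3 − 170.7)] / 9.8 = (16.86 ± 10.66) / 9.8, giving t = 0.633 s or t = 2.81 s.
So the soccer ball is at 8.71 m at t = 0.633 s (rising) and t = 2.81 s (falling).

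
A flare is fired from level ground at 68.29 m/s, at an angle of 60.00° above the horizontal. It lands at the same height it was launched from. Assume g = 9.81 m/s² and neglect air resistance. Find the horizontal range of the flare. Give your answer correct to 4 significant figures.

411.7 m

Components: v_x = 68.29 cos 60.00° = 34.145 m/s, v_y = 68.29 sin 60.00° = 59.141 m/s.
Time of flight (same landing height): t = 2 v_y / g = 2 × 59.141 / 9.81 = 12.057 s.
Range: R = v_x · t = 34.145 × 12.057 = 411.7 m.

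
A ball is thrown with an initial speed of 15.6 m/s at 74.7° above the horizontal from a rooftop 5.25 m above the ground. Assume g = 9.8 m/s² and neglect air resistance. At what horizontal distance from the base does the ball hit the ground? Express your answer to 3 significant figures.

Components: v_x = 15.6 cos 74.7° = 4.116 m/s, v_y = 15.6 sin 74.7° = 15.05 m/s.
Vertical: 0 = 5.25 + 15.05 t − ½(9.8) t² ⇒ 4.900 t² − 15.05 t − 5.25 = 0.
t = [15.05 + √(226.5 + 102.9)] / 9.800 = 3.388 s.
Horizontal: R = v_x · t = 4.116 × 3.388 = 13.9 m.

13.9 m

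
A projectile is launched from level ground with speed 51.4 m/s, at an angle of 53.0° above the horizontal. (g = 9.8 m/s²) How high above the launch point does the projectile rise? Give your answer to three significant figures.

86.0 m

Vertical component of launch velocity: v_y = 51.4 sin 53.0° = 41.05 m/s.
At the highest point the vertical velocity is zero, so v_y² = 2 g h_max.
h_max = (41.05)² / (2 × 9.8) = 1685 / 19.60 = 86.0 m.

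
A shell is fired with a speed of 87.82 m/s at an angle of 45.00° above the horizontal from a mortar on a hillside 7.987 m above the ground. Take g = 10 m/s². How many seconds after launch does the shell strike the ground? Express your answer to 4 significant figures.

Vertical component: v_y = 87.82 sin 45.00° = 62.098 m/s.
Taking up as positive with launch at y = 7.987 m, landing at y = 0: 0 = 7.987 + 62.098 t − ½(10) t².
Solving 5.000 t² − 62.098 t − 7.987 = 0 gives t = [62.098 + √(62.098² + 4·5.000·7.987)] / 10.00 = 12.55 s.

12.55 s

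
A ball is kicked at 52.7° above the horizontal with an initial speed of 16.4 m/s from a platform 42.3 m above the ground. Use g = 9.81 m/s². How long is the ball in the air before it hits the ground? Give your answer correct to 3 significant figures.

4.55 s

Vertical component: v_y = 16.4 sin 52.7° = 13.05 m/s.
Taking up as positive with launch at y = 42.3 m, landing at y = 0: 0 = 42.3 + 13.05 t − ½(9.81) t².
Solving 4.905 t² − 13.05 t − 42.3 = 0 gives t = [13.05 + √(13.05² + 4·4.905·42.3)] / 9.810 = 4.55 s.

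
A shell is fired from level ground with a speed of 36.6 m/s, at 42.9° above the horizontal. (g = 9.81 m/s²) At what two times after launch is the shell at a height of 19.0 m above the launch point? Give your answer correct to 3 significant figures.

0.935 s and 4.14 s

v_y0 = 36.6 sin 42.9° = 24.91 m/s.
Set y = v_y0 t − ½ g t² = 19.0: 4.905 t² − 24.91 t + 19.0 = 0.
t = [24.91 ± √(620.5 − 372.8)] / 9.81 = (24.91 ± 15.74) / 9.81, giving t = 0.935 s or t = 4.14 s.
So the shell is at 19.0 m at t = 0.935 s (rising) and t = 4.14 s (falling).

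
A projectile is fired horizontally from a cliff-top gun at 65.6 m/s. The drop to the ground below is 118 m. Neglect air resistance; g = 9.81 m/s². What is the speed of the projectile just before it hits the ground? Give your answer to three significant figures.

Fall time: t = √(2 × 118 / 9.81) = 4.905 s.
At impact: v_x = 65.6 m/s (unchanged), v_y = g t = 9.81 × 4.905 = 48.12 m/s.
Speed = √(v_x² + v_y²) = √(4303 + 2316) = 81.4 m/s.

81.4 m/s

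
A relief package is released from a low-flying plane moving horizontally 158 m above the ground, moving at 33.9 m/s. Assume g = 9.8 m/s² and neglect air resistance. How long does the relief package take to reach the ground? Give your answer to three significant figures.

5.68 s

The horizontal speed doesn't affect the fall. With v_y0 = 0, h = ½ g t².
t = √(2 × 158 / 9.8) = √32.24 = 5.68 s.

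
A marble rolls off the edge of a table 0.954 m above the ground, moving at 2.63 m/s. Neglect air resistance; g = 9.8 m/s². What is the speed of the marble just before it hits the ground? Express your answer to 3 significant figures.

5.06 m/s

Fall time: t = √(2 × 0.954 / 9.8) = 0.4412 s.
At impact: v_x = 2.63 m/s (unchanged), v_y = g t = 9.8 × 0.4412 = 4.324 m/s.
Speed = √(v_x² + v_y²) = √(6.917 + 18.70) = 5.06 m/s.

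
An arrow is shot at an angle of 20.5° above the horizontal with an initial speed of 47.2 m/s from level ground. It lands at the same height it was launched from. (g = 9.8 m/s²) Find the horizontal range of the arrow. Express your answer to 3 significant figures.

149 m

For level ground, R = v₀² sin(2θ) / g.
sin(2 × 20.5°) = sin 41.00° = 0.6561.
R = (47.2)² × 0.6561 / 9.8 = 149 m.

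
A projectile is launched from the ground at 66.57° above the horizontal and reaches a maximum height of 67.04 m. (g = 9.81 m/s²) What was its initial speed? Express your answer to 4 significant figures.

At maximum height v_y = 0, so (v₀ sin θ)² = 2 g H.
v₀ sin 66.57° = √(2 × 9.81 × 67.04) = 36.267 m/s.
v₀ = 36.267 / sin 66.57° = 36.267 / 0.9175 = 39.53 m/s.

39.53 m/s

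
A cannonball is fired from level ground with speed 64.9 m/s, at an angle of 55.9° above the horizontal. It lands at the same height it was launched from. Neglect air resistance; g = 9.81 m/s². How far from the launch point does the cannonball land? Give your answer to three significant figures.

399 m

For level ground, R = v₀² sin(2θ) / g.
sin(2 × 55.9°) = sin 111.8° = 0.9285.
R = (64.9)² × 0.9285 / 9.81 = 399 m.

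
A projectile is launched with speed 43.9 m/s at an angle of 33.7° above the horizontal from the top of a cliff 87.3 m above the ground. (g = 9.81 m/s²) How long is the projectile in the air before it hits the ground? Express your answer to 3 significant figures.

Vertical component: v_y = 43.9 sin 33.7° = 24.36 m/s.
Taking up as positive with launch at y = 87.3 m, landing at y = 0: 0 = 87.3 + 24.36 t − ½(9.81) t².
Solving 4.905 t² − 24.36 t − 87.3 = 0 gives t = [24.36 + √(24.36² + 4·4.905·87.3)] / 9.810 = 7.38 s.

7.38 s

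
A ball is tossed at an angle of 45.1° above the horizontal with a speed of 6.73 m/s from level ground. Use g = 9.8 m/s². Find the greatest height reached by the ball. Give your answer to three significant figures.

1.16 m

Vertical component of launch velocity: v_y = 6.73 sin 45.1° = 4.767 m/s.
At the highest point the vertical velocity is zero, so v_y² = 2 g h_max.
h_max = (4.767)² / (2 × 9.8) = 22.72 / 19.60 = 1.16 m.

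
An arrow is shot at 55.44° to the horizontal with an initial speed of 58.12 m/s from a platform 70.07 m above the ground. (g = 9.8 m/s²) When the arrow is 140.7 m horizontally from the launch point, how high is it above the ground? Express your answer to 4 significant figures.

v_x = 58.12 cos 55.44° = 32.970 m/s, v_y0 = 58.12 sin 55.44° = 47.864 m/s.
Time to reach x = 140.7 m: t = x / v_x = 140.7 / 32.970 = 4.2675 s.
y = 70.07 + v_y0 t − ½ g t² = 70.07 + 47.864×4.2675 − 4.900×4.2675² = 185.1 m.

185.1 m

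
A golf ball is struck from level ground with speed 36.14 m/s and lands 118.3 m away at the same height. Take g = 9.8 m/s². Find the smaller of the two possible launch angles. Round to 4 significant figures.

31.29°

Level-ground range: R = v₀² sin(2θ)/g ⇒ sin 2θ = R g / v₀² = 118.3×9.8/36.14² = 0.8876.
2θ = arcsin(0.8876) = 62.573° or 180° − 62.573° = 117.427°.
So θ = 31.29° or θ = 58.71°.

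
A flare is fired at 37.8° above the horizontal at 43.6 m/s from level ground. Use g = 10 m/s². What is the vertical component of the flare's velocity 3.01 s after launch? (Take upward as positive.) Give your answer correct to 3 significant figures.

-3.38 m/s

Initial vertical component: v_y0 = 43.6 sin 37.8° = 26.72 m/s.
v_y(t) = v_y0 − g t = 26.72 − 10 × 3.01 = -3.38 m/s.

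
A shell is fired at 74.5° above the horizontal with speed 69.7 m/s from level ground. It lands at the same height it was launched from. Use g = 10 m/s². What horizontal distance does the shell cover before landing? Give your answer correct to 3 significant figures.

For level ground, R = v₀² sin(2θ) / g.
sin(2 × 74.5°) = sin 149.0° = 0.5150.
R = (69.7)² × 0.5150 / 10 = 250 m.

250 m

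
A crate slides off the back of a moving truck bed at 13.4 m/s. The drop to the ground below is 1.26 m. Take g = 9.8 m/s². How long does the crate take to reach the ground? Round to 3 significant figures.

The horizontal speed doesn't affect the fall. With v_y0 = 0, h = ½ g t².
t = √(2 × 1.26 / 9.8) = √0.2571 = 0.507 s.

0.507 s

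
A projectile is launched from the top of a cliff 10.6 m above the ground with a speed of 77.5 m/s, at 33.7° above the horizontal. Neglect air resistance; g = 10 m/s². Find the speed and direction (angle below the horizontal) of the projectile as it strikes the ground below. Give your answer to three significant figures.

v_x = 77.5 cos 33.7° = 64.48 m/s (constant).
|v_y| at impact = √((43.00)² + 2×10×10.6) = 45.40 m/s.
Speed = √(64.48² + 45.40²) = 78.9 m/s; angle = arctan(45.40/64.48) = 35.1° below horizontal.

78.9 m/s at 35.1° below the horizontal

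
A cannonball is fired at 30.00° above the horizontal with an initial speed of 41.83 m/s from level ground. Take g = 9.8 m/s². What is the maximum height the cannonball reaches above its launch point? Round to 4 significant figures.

22.32 m

Vertical component of launch velocity: v_y = 41.83 sin 30.00° = 20.915 m/s.
At the highest point the vertical velocity is zero, so v_y² = 2 g h_max.
h_max = (20.915)² / (2 × 9.8) = 437.44 / 19.60 = 22.32 m.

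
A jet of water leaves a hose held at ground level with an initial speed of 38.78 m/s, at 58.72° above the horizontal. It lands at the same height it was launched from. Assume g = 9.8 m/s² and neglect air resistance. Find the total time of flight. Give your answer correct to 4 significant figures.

Vertical component: v_y = 38.78 sin 58.72° = 33.143 m/s.
For a projectile landing at launch height, time of flight is t = 2 v_y / g = 2 × 33.143 / 9.8 = 6.764 s.

6.764 s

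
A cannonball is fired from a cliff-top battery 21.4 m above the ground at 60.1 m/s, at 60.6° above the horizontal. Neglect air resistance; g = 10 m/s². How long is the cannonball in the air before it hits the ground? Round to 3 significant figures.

10.9 s

Vertical component: v_y = 60.1 sin 60.6° = 52.36 m/s.
Taking up as positive with launch at y = 21.4 m, landing at y = 0: 0 = 21.4 + 52.36 t − ½(10) t².
Solving 5.000 t² − 52.36 t − 21.4 = 0 gives t = [52.36 + √(52.36² + 4·5.000·21.4)] / 10.00 = 10.9 s.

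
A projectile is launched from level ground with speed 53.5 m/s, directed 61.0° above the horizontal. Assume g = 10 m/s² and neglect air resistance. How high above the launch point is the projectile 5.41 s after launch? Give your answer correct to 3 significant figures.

v_y0 = 53.5 sin 61.0° = 46.79 m/s.
y(t) = v_y0 t − ½ g t² = 46.79×5.41 − 5.000×5.41² = 107 m.

107 m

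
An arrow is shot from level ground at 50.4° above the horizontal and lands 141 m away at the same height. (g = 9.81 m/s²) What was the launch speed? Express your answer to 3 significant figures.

37.5 m/s

On level ground, R = v₀² sin(2θ) / g, so v₀ = √(R g / sin 2θ).
sin(2 × 50.4°) = 0.9823.
v₀ = √(141 × 9.81 / 0.9823) = √1408 = 37.5 m/s.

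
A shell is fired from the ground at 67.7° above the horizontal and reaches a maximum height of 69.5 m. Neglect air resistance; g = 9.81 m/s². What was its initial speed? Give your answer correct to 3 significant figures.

39.9 m/s

At maximum height v_y = 0, so (v₀ sin θ)² = 2 g H.
v₀ sin 67.7° = √(2 × 9.81 × 69.5) = 36.93 m/s.
v₀ = 36.93 / sin 67.7° = 36.93 / 0.9252 = 39.9 m/s.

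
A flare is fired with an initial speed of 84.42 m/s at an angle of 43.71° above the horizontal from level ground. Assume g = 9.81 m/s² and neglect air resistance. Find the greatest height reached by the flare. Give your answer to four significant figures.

173.4 m

Vertical component of launch velocity: v_y = 84.42 sin 43.71° = 58.335 m/s.
At the highest point the vertical velocity is zero, so v_y² = 2 g h_max.
h_max = (58.335)² / (2 × 9.81) = 3403.0 / 19.62 = 173.4 m.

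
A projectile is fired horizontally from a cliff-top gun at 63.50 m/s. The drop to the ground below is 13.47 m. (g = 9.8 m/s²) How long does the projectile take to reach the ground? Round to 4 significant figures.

1.658 s

The horizontal speed doesn't affect the fall. With v_y0 = 0, h = ½ g t².
t = √(2 × 13.47 / 9.8) = √2.7490 = 1.658 s.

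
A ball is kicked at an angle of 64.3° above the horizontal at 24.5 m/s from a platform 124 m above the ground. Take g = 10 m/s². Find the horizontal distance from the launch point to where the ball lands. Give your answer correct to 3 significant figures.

81.3 m

Components: v_x = 24.5 cos 64.3° = 10.62 m/s, v_y = 24.5 sin 64.3° = 22.08 m/s.
Vertical: 0 = 124 + 22.08 t − ½(10) t² ⇒ 5.000 t² − 22.08 t − 124 = 0.
t = [22.08 + √(487.5 + 2480)] / 10.00 = 7.655 s.
Horizontal: R = v_x · t = 10.62 × 7.655 = 81.3 m.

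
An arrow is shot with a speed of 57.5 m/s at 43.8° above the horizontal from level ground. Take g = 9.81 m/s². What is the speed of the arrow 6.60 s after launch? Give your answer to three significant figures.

v_x = 57.5 cos 43.8° = 41.50 m/s (constant).
v_y(t) = 57.5 sin 43.8° − g t = 39.80 − 9.81 × 6.60 = -24.95 m/s.
Speed = √(v_x² + v_y²) = √(1722 + 622.5) = 48.4 m/s.

48.4 m/s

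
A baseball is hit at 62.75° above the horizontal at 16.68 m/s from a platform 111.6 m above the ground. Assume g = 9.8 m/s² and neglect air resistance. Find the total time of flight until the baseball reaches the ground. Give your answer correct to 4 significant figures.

6.520 s

Vertical component: v_y = 16.68 sin 62.75° = 14.829 m/s.
Taking up as positive with launch at y = 111.6 m, landing at y = 0: 0 = 111.6 + 14.829 t − ½(9.8) t².
Solving 4.900 t² − 14.829 t − 111.6 = 0 gives t = [14.829 + √(14.829² + 4·4.900·111.6)] / 9.800 = 6.520 s.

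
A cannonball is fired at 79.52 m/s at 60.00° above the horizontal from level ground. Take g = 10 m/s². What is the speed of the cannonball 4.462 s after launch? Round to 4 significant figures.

46.57 m/s

v_x = 79.52 cos 60.00° = 39.760 m/s (constant).
v_y(t) = 79.52 sin 60.00° − g t = 68.866 − 10 × 4.462 = 24.246 m/s.
Speed = √(v_x² + v_y²) = √(1580.9 + 587.87) = 46.57 m/s.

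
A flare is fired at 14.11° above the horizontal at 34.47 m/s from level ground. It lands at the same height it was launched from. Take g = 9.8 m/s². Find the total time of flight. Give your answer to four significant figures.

Vertical component: v_y = 34.47 sin 14.11° = 8.4032 m/s.
For a projectile landing at launch height, time of flight is t = 2 v_y / g = 2 × 8.4032 / 9.8 = 1.715 s.

1.715 s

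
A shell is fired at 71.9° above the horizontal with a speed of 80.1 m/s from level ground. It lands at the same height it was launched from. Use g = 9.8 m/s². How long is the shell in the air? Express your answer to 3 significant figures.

15.5 s

Vertical component: v_y = 80.1 sin 71.9° = 76.14 m/s.
For a projectile landing at launch height, time of flight is t = 2 v_y / g = 2 × 76.14 / 9.8 = 15.5 s.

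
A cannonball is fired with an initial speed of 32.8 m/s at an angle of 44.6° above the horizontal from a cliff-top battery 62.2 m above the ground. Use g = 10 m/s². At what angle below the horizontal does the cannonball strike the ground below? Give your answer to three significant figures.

61.0°

v_x = 32.8 cos 44.6° = 23.35 m/s.
At impact |v_y| = √(v_y0² + 2 g h) = √(23.03² + 2×10×62.2) = 42.12 m/s.
Angle below horizontal = arctan(|v_y| / v_x) = arctan(42.12 / 23.35) = 61.0°.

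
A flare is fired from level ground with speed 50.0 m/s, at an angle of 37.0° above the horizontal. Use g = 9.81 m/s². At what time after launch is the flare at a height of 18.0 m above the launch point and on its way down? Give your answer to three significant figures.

5.46 s

v_y0 = 50.0 sin 37.0° = 30.09 m/s.
Set y = v_y0 t − ½ g t² = 18.0: 4.905 t² − 30.09 t + 18.0 = 0.
t = [30.09 ± √(905.4 − 353.2)] / 9.81 = (30.09 ± 23.50) / 9.81, giving t = 0.672 s or t = 5.46 s.
On the way down corresponds to the larger root: t = 5.46 s.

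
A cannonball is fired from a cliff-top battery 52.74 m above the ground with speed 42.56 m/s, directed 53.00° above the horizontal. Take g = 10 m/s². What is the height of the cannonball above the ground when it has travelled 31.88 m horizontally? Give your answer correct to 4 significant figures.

v_x = 42.56 cos 53.00° = 25.613 m/s, v_y0 = 42.56 sin 53.00° = 33.990 m/s.
Time to reach x = 31.88 m: t = x / v_x = 31.88 / 25.613 = 1.2447 s.
y = 52.74 + v_y0 t − ½ g t² = 52.74 + 33.990×1.2447 − 5.000×1.2447² = 87.30 m.

87.30 m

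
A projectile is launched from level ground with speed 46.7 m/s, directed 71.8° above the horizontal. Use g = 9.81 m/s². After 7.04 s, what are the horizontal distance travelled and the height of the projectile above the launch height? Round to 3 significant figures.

x = 103 m, y = 69.2 m

v_x = 46.7 cos 71.8° = 14.59 m/s; v_y0 = 46.7 sin 71.8° = 44.36 m/s.
x = v_x t = 14.59 × 7.04 = 103 m.
y = v_y0 t − ½ g t² = 44.36×7.04 − 4.905×7.04² = 69.2 m.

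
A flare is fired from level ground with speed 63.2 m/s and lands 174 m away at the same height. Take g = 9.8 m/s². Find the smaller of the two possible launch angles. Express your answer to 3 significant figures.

12.6°

Level-ground range: R = v₀² sin(2θ)/g ⇒ sin 2θ = R g / v₀² = 174×9.8/63.2² = 0.4269.
2θ = arcsin(0.4269) = 25.27° or 180° − 25.27° = 154.73°.
So θ = 12.6° or θ = 77.4°.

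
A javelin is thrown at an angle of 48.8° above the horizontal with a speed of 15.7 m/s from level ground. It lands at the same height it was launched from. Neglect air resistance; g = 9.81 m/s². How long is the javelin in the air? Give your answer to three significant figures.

Vertical component: v_y = 15.7 sin 48.8° = 11.81 m/s.
For a projectile landing at launch height, time of flight is t = 2 v_y / g = 2 × 11.81 / 9.81 = 2.41 s.

2.41 s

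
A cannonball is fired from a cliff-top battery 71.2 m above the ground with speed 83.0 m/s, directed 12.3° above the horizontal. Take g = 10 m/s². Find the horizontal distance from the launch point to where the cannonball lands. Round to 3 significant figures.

Components: v_x = 83.0 cos 12.3° = 81.09 m/s, v_y = 83.0 sin 12.3° = 17.68 m/s.
Vertical: 0 = 71.2 + 17.68 t − ½(10) t² ⇒ 5.000 t² − 17.68 t − 71.2 = 0.
t = [17.68 + √(312.6 + 1424)] / 10.00 = 5.935 s.
Horizontal: R = v_x · t = 81.09 × 5.935 = 481 m.

481 m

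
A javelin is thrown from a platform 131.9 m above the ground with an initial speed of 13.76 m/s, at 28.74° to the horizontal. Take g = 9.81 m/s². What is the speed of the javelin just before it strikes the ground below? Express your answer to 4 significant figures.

v_x = 13.76 cos 28.74° = 12.065 m/s is unchanged throughout.
For the vertical component, v_y² = v_y0² + 2 g h = (6.6163)² + 2×9.81×131.9 = 2631.7, so |v_y| = 51.300 m/s.
Impact speed = √(v_x² + v_y²) = √(145.56 + 2631.7) = 52.70 m/s.

52.70 m/s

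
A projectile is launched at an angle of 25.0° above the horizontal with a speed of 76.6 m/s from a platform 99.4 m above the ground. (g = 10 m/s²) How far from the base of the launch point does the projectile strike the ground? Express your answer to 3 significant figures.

607 m

Components: v_x = 76.6 cos 25.0° = 69.42 m/s, v_y = 76.6 sin 25.0° = 32.37 m/s.
Vertical: 0 = 99.4 + 32.37 t − ½(10) t² ⇒ 5.000 t² − 32.37 t − 99.4 = 0.
t = [32.37 + √(1048 + 1988)] / 10.00 = 8.747 s.
Horizontal: R = v_x · t = 69.42 × 8.747 = 607 m.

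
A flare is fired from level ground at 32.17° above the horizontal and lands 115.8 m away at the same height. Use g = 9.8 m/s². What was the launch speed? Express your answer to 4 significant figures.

On level ground, R = v₀² sin(2θ) / g, so v₀ = √(R g / sin 2θ).
sin(2 × 32.17°) = 0.9014.
v₀ = √(115.8 × 9.8 / 0.9014) = √1259.0 = 35.48 m/s.

35.48 m/s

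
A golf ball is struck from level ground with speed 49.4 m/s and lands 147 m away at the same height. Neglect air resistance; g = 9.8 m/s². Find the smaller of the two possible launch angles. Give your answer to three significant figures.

Level-ground range: R = v₀² sin(2θ)/g ⇒ sin 2θ = R g / v₀² = 147×9.8/49.4² = 0.5903.
2θ = arcsin(0.5903) = 36.18° or 180° − 36.18° = 143.82°.
So θ = 18.1° or θ = 71.9°.

18.1°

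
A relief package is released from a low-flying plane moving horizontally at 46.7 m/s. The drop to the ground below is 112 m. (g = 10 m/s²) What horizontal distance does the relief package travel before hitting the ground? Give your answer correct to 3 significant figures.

221 m

Initial vertical velocity is zero, so the fall time comes from h = ½ g t²: t = √(2 × 112 / 10) = 4.733 s.
Horizontal motion is uniform at 46.7 m/s, so x = 46.7 × 4.733 = 221 m.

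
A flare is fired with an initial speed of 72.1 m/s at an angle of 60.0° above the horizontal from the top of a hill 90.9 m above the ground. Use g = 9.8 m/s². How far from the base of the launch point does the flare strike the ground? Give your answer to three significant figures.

Components: v_x = 72.1 cos 60.0° = 36.05 m/s, v_y = 72.1 sin 60.0° = 62.44 m/s.
Vertical: 0 = 90.9 + 62.44 t − ½(9.8) t² ⇒ 4.900 t² − 62.44 t − 90.9 = 0.
t = [62.44 + √(3899 + 1782)] / 9.800 = 14.06 s.
Horizontal: R = v_x · t = 36.05 × 14.06 = 507 m.

507 m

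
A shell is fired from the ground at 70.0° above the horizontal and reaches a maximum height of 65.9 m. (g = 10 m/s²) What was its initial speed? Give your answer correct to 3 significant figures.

At maximum height v_y = 0, so (v₀ sin θ)² = 2 g H.
v₀ sin 70.0° = √(2 × 10 × 65.9) = 36.30 m/s.
v₀ = 36.30 / sin 70.0° = 36.30 / 0.9397 = 38.6 m/s.

38.6 m/s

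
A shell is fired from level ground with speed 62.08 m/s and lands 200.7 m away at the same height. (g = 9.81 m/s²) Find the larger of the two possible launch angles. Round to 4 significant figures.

74.64°

Level-ground range: R = v₀² sin(2θ)/g ⇒ sin 2θ = R g / v₀² = 200.7×9.81/62.08² = 0.5109.
2θ = arcsin(0.5109) = 30.724° or 180° − 30.724° = 149.276°.
So θ = 15.36° or θ = 74.64°.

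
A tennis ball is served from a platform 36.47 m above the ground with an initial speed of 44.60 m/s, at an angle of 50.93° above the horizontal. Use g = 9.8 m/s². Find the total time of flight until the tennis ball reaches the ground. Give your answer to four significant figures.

7.997 s

Vertical component: v_y = 44.60 sin 50.93° = 34.626 m/s.
Taking up as positive with launch at y = 36.47 m, landing at y = 0: 0 = 36.47 + 34.626 t − ½(9.8) t².
Solving 4.900 t² − 34.626 t − 36.47 = 0 gives t = [34.626 + √(34.626² + 4·4.900·36.47)] / 9.800 = 7.997 s.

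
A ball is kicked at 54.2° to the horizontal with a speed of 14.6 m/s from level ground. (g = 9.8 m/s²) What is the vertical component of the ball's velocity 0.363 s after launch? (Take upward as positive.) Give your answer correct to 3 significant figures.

8.28 m/s

Initial vertical component: v_y0 = 14.6 sin 54.2° = 11.84 m/s.
v_y(t) = v_y0 − g t = 11.84 − 9.8 × 0.363 = 8.28 m/s.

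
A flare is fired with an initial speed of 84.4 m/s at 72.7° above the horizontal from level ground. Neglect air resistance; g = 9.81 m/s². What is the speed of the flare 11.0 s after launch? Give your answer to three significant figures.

v_x = 84.4 cos 72.7° = 25.10 m/s (constant).
v_y(t) = 84.4 sin 72.7° − g t = 80.58 − 9.81 × 11.0 = -27.33 m/s.
Speed = √(v_x² + v_y²) = √(630.0 + 746.9) = 37.1 m/s.

37.1 m/s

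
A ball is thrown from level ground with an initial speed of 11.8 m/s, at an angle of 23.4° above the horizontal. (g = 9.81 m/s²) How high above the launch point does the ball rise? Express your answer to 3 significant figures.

1.12 m

Vertical component of launch velocity: v_y = 11.8 sin 23.4° = 4.686 m/s.
At the highest point the vertical velocity is zero, so v_y² = 2 g h_max.
h_max = (4.686)² / (2 × 9.81) = 21.96 / 19.62 = 1.12 m.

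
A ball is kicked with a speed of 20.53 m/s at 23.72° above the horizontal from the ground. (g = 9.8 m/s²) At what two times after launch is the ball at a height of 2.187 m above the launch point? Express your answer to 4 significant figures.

v_y0 = 20.53 sin 23.72° = 8.2585 m/s.
Set y = v_y0 t − ½ g t² = 2.187: 4.900 t² − 8.2585 t + 2.187 = 0.
t = [8.2585 ± √(68.203 − 42.865)] / 9.8 = (8.2585 ± 5.0337) / 9.8, giving t = 0.3291 s or t = 1.356 s.
So the ball is at 2.187 m at t = 0.3291 s (rising) and t = 1.356 s (falling).

0.3291 s and 1.356 s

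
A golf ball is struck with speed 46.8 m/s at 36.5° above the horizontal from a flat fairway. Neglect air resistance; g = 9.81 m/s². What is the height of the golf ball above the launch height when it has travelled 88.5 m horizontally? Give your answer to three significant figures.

v_x = 46.8 cos 36.5° = 37.62 m/s, v_y0 = 46.8 sin 36.5° = 27.84 m/s.
Time to reach x = 88.5 m: t = x / v_x = 88.5 / 37.62 = 2.352 s.
y = v_y0 t − ½ g t² = 27.84×2.352 − 4.905×2.352² = 38.3 m.

38.3 m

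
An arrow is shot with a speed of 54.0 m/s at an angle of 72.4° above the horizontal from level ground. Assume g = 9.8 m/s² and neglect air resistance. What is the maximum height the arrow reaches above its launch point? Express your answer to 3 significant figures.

135 m

Vertical component of launch velocity: v_y = 54.0 sin 72.4° = 51.47 m/s.
At the highest point the vertical velocity is zero, so v_y² = 2 g h_max.
h_max = (51.47)² / (2 × 9.8) = 2649 / 19.60 = 135 m.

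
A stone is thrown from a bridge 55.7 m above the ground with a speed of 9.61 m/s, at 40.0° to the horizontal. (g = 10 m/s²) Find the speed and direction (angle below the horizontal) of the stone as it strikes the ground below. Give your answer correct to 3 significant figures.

34.7 m/s at 77.8° below the horizontal

v_x = 9.61 cos 40.0° = 7.362 m/s (constant).
|v_y| at impact = √((6.177)² + 2×10×55.7) = 33.94 m/s.
Speed = √(7.362² + 33.94²) = 34.7 m/s; angle = arctan(33.94/7.362) = 77.8° below horizontal.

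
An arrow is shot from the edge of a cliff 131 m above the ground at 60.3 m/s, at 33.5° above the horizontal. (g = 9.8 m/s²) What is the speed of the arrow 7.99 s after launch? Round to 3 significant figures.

v_x = 60.3 cos 33.5° = 50.28 m/s (constant).
v_y(t) = 60.3 sin 33.5° − g t = 33.28 − 9.8 × 7.99 = -45.02 m/s.
Speed = √(v_x² + v_y²) = √(2528 + 2027) = 67.5 m/s.

67.5 m/s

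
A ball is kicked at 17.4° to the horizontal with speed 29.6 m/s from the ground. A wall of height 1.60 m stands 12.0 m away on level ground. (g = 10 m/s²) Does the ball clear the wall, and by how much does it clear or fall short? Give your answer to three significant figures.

v_x = 29.6 cos 17.4° = 28.25 m/s; v_y0 = 29.6 sin 17.4° = 8.852 m/s.
Time to reach the wall: t = 12.0 / 28.25 = 0.4248 s.
Height at that point: y = 8.852×0.4248 − 5.000×0.4248² = 2.858 m.
That is 2.858 − 1.60 = 1.26 m above the top of the wall, so the ball clears it.

Yes — it clears the wall by 1.26 m.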